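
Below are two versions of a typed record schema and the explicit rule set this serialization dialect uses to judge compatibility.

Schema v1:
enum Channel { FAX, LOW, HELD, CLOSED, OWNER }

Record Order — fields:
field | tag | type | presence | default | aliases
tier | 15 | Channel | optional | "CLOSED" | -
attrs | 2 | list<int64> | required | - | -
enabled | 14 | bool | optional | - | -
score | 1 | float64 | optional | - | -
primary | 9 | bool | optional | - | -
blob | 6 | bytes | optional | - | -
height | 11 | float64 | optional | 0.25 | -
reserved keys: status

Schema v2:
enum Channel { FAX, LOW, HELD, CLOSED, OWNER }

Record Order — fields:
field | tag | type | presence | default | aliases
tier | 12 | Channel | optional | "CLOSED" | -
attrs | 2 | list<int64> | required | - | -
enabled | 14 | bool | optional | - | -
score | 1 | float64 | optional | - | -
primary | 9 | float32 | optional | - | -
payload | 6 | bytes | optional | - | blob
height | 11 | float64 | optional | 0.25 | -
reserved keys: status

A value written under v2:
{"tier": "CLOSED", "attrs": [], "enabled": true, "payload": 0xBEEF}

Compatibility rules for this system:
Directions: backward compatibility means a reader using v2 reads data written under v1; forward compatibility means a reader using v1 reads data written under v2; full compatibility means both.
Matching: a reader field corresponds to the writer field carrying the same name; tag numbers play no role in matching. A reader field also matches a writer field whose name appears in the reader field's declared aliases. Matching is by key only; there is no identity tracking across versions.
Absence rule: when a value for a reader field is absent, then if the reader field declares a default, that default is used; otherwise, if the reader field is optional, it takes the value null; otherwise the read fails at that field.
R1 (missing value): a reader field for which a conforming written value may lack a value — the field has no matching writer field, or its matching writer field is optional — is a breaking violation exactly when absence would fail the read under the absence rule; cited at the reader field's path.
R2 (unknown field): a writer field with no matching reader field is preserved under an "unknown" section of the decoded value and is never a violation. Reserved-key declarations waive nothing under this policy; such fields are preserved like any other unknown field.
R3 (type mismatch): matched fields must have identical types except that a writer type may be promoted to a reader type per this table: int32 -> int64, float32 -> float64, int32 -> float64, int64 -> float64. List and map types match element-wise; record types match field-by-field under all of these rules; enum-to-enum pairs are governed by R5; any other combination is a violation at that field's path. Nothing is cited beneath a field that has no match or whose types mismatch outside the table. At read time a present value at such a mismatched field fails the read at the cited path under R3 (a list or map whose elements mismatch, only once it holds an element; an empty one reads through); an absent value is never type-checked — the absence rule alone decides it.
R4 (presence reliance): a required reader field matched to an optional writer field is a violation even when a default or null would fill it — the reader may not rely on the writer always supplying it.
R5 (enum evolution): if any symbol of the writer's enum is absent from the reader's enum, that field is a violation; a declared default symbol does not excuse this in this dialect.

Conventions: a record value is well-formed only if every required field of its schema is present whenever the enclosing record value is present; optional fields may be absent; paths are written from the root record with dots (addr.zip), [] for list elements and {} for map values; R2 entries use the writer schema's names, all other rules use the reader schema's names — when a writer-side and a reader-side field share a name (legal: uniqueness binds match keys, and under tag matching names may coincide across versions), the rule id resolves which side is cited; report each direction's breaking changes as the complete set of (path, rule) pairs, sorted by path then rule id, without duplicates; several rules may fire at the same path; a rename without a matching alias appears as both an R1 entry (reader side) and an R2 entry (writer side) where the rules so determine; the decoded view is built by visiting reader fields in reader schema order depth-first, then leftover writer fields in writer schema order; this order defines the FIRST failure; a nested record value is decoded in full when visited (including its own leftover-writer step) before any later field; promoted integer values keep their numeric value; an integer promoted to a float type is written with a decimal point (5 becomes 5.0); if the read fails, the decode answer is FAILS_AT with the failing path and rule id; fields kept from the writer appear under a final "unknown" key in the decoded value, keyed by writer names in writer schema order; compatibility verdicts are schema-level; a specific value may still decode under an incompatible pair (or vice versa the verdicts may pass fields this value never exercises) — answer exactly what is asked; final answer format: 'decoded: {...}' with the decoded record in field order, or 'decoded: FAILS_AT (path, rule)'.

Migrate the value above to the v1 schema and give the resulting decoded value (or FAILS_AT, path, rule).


decoded: {"tier": "CLOSED", "attrs": [], "enabled": true, "score": null, "primary": null, "blob": null, "height": 0.25, "unknown": {"payload": 0xBEEF}}

each type pair in Order: writer, then reader
decode walk for Order under reader schema v1:
  tier := "CLOSED"
  attrs := []
  enabled := true
  score := null (not supplied -> null)
  primary := null (not supplied -> null)
  blob := null (not supplied -> null)
  height := 0.25 (no value, default fills)
  writer payload: kept under "unknown"
  => decoded: {"tier": "CLOSED", "attrs": [], "enabled": true, "score": null, "primary": null, "blob": null, "height": 0.25, "unknown": {"payload": 0xBEEF}}
ruling out the remaining Order differences:
  field primary in record Order: type bool changed to float32 -> a verdict-level change on Order — the shown value reads the same
  field tier in record Order: tag 15 changed to 12 -> fires no rule on Order under this dialect and leaves the result unchanged


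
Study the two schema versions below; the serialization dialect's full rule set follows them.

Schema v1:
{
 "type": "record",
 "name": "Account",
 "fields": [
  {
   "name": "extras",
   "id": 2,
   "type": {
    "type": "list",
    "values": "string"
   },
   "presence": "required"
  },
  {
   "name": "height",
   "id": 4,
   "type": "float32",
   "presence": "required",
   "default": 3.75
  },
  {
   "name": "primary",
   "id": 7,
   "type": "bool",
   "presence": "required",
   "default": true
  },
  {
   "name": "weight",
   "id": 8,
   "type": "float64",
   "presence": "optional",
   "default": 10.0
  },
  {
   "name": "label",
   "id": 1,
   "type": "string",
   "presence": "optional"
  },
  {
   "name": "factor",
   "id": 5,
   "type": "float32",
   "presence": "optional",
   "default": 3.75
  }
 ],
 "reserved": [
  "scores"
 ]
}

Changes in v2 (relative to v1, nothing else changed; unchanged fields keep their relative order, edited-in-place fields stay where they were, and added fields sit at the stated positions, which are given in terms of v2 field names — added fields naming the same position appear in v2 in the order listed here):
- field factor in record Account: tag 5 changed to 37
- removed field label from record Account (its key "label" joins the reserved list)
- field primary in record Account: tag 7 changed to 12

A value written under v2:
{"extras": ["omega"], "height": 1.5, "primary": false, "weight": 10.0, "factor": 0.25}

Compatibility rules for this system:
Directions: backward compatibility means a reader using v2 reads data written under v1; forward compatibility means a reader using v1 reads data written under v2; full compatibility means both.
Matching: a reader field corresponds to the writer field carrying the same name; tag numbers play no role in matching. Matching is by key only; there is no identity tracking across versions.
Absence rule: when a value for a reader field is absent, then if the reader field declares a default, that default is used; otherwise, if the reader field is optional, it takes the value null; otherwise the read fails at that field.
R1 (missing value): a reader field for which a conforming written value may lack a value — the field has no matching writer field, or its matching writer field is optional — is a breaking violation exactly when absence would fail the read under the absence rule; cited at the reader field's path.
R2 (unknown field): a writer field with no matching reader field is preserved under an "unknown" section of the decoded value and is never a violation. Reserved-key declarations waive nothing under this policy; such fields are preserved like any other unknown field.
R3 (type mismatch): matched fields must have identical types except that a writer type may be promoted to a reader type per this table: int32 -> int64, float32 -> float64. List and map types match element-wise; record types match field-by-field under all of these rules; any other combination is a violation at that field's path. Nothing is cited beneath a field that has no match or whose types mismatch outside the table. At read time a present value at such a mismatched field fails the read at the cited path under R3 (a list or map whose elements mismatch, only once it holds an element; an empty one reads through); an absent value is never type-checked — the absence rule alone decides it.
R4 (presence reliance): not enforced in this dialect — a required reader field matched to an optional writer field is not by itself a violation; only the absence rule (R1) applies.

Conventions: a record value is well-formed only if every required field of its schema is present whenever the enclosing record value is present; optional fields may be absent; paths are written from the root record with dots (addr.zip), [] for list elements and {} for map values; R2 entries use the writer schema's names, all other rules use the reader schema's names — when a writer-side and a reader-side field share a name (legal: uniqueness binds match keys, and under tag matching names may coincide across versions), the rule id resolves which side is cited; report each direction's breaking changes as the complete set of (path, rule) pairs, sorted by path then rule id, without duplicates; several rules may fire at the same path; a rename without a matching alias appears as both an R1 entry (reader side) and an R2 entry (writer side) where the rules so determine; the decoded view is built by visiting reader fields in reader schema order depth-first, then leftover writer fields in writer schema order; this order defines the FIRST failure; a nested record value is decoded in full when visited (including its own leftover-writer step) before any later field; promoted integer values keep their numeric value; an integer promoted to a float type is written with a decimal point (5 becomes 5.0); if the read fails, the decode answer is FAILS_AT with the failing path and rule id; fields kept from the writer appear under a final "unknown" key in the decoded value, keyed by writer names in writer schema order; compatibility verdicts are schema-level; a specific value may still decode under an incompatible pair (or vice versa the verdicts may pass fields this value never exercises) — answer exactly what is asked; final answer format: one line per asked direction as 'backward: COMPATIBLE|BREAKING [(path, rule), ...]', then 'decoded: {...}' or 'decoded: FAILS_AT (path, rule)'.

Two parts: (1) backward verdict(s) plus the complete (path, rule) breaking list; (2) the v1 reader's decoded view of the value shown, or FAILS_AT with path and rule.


each type pair in Account: writer, then reader
checking backward for Account: reader v2 against writer v1:
  extras: paired with writer extras (list<string> -> list<string>; writer required)
  height: paired with writer height (float32 -> float32; writer required)
  primary: paired with writer primary (bool -> bool; writer required)
  weight: paired with writer weight (float64 -> float64; writer optional)
  factor: paired with writer factor (float32 -> float32; writer optional)
  leftover writer field: label
  => no violations; backward on Account: COMPATIBLE
decode (reader v1):
  extras := ["omega"]
  height := 1.5
  primary := false
  weight := 10.0
  label := null (absent, optional -> null)
  factor := 0.25
  => decoded: {"extras": ["omega"], "height": 1.5, "primary": false, "weight": 10.0, "label": null, "factor": 0.25}
the rest of the Account diff is inert for this question:
  field factor in record Account: tag 5 changed to 37 -> fires no rule on Account, leaving the asked answer as it is
  removed field label from record Account (its key "label" joins the reserved list) -> fires no rule on Account, leaving the asked answer as it is
  field primary in record Account: tag 7 changed to 12 -> fires no rule on Account, leaving the asked answer as it is

backward: COMPATIBLE []; decoded: {"extras": ["omega"], "height": 1.5, "primary": false, "weight": 10.0, "label": null, "factor": 0.25}


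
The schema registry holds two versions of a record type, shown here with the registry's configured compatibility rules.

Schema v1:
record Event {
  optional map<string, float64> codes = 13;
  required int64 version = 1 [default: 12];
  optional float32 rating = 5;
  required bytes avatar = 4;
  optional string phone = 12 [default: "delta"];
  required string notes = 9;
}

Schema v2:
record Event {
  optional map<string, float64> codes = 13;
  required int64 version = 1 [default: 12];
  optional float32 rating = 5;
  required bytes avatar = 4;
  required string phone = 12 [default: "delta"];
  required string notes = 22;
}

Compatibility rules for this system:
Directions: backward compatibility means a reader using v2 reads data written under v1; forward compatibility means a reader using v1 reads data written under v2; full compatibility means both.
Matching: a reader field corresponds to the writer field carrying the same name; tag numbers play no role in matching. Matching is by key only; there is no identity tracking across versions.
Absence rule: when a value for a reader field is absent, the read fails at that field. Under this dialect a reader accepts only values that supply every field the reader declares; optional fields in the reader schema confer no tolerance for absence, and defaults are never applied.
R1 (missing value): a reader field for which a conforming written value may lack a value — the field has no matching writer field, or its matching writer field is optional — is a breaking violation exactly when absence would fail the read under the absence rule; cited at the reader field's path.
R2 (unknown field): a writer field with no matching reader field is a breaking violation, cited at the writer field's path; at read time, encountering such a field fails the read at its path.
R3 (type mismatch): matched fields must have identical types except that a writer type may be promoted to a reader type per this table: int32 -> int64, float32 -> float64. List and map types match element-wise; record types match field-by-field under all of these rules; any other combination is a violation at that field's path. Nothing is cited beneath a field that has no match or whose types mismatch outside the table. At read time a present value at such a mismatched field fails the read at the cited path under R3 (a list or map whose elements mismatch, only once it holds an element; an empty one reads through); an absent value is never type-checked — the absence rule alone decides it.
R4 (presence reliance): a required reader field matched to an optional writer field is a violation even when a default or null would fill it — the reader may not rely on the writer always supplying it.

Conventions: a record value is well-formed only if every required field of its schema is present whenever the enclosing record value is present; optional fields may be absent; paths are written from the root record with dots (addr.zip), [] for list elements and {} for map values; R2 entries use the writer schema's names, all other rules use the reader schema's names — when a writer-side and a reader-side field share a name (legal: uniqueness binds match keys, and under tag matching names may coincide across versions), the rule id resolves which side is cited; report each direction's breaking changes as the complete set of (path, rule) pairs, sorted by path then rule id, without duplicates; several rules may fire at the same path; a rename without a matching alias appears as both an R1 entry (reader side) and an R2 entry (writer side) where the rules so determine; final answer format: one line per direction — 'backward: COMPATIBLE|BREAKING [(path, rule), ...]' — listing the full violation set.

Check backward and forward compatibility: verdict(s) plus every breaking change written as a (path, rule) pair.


each type pair in Event: writer, then reader
backward analysis of Event with v2 as reader and v1 as writer:
  codes <- codes (map<string, float64> -> map<string, float64>, writer optional)
  version <- version (int64 -> int64, writer required)
  rating <- rating (float32 -> float32, writer optional)
  avatar <- avatar (bytes -> bytes, writer required)
  phone <- phone (string -> string, writer optional)
  notes <- notes (string -> string, writer required)
  R1 fires at codes
  R1 fires at phone
  R4 fires at phone
  R1 fires at rating
  => backward verdict for Event: BREAKING, 4 violation(s)
forward analysis of Event with v1 as reader and v2 as writer:
  codes <- codes (map<string, float64> -> map<string, float64>, writer optional)
  version <- version (int64 -> int64, writer required)
  rating <- rating (float32 -> float32, writer optional)
  avatar <- avatar (bytes -> bytes, writer required)
  phone <- phone (string -> string, writer required)
  notes <- notes (string -> string, writer required)
  R1 fires at codes
  R1 fires at rating
  => forward verdict for Event: BREAKING, 2 violation(s)

backward: BREAKING [(codes, R1), (phone, R1), (phone, R4), (rating, R1)]; forward: BREAKING [(codes, R1), (rating, R1)]


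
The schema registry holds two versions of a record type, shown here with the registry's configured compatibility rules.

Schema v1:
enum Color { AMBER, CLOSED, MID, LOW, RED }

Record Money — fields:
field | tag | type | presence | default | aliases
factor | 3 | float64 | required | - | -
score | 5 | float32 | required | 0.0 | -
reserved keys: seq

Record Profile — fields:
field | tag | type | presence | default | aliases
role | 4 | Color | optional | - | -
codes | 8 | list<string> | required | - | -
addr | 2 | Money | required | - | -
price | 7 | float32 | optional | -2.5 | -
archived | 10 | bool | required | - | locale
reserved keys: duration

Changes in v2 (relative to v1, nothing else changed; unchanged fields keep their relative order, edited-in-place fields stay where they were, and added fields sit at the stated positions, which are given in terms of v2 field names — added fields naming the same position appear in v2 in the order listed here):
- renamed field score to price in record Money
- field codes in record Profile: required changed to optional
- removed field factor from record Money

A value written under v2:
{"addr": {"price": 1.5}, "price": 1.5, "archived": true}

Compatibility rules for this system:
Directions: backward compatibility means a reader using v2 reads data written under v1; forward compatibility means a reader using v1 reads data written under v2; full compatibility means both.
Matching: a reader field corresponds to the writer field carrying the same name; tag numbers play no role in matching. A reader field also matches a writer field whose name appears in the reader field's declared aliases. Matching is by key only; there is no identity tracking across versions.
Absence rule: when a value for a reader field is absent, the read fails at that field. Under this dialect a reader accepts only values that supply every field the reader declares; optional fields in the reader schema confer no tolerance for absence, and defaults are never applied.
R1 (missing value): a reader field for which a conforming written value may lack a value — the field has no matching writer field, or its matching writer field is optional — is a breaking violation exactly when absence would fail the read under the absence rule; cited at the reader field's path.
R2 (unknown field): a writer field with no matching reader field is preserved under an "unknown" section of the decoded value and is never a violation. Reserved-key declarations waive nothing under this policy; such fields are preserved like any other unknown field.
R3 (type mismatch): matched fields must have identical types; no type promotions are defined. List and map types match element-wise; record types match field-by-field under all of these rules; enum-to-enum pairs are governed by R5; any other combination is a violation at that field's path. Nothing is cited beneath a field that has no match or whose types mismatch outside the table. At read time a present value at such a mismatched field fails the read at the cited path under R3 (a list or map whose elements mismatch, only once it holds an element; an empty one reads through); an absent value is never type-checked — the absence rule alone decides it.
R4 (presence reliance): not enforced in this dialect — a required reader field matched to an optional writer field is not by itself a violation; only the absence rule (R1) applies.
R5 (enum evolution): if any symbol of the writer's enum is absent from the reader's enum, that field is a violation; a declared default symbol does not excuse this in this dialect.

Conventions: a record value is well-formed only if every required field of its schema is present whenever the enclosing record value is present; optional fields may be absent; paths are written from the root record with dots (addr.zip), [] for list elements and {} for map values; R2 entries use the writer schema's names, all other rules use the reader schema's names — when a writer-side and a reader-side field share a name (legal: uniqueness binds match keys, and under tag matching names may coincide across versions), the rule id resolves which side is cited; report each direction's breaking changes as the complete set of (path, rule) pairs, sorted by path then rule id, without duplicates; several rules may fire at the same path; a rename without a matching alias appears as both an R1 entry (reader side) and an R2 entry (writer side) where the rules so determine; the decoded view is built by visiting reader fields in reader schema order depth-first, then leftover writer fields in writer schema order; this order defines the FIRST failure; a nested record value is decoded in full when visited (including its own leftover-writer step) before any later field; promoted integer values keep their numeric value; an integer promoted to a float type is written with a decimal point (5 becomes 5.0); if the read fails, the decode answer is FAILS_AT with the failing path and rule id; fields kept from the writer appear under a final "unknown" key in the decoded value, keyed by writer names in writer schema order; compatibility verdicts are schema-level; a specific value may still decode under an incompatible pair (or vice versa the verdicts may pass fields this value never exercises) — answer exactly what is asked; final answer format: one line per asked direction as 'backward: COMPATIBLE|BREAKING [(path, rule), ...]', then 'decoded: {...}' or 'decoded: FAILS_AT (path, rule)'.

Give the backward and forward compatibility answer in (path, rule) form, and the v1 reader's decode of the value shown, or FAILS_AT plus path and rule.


in Profile below, arrows point writer -> reader
backward for Profile (reader v2, writer v1):
  role <- role (Color -> Color, writer optional)
  codes <- codes (list<string> -> list<string>, writer required)
  addr <- addr (Money -> Money, writer required)
  price <- price (float32 -> float32, writer optional)
  archived <- archived (bool -> bool, writer required)
  addr.price: no writer match
  addr.factor (writer side), unknown to reader
  addr.score (writer side), unknown to reader
  R1 fires at addr.price
  R1 fires at price
  R1 fires at role
  backward on Profile therefore BREAKING (3)
forward for Profile (reader v1, writer v2):
  role <- role (Color -> Color, writer optional)
  codes <- codes (list<string> -> list<string>, writer optional)
  addr <- addr (Money -> Money, writer required)
  price <- price (float32 -> float32, writer optional)
  archived <- archived (bool -> bool, writer required)
  addr.factor: no writer match
  addr.score: no writer match
  addr.price (writer side), unknown to reader
  R1 fires at addr.factor
  R1 fires at addr.score
  R1 fires at codes
  R1 fires at price
  R1 fires at role
  forward on Profile therefore BREAKING (5)
decoding the Profile value with the v1 reader:
  read fails at role under R1 (no fill)
  => FAILS_AT (role, R1)

backward: BREAKING [(addr.price, R1), (price, R1), (role, R1)]; forward: BREAKING [(addr.factor, R1), (addr.score, R1), (codes, R1), (price, R1), (role, R1)]; decoded: FAILS_AT (role, R1)


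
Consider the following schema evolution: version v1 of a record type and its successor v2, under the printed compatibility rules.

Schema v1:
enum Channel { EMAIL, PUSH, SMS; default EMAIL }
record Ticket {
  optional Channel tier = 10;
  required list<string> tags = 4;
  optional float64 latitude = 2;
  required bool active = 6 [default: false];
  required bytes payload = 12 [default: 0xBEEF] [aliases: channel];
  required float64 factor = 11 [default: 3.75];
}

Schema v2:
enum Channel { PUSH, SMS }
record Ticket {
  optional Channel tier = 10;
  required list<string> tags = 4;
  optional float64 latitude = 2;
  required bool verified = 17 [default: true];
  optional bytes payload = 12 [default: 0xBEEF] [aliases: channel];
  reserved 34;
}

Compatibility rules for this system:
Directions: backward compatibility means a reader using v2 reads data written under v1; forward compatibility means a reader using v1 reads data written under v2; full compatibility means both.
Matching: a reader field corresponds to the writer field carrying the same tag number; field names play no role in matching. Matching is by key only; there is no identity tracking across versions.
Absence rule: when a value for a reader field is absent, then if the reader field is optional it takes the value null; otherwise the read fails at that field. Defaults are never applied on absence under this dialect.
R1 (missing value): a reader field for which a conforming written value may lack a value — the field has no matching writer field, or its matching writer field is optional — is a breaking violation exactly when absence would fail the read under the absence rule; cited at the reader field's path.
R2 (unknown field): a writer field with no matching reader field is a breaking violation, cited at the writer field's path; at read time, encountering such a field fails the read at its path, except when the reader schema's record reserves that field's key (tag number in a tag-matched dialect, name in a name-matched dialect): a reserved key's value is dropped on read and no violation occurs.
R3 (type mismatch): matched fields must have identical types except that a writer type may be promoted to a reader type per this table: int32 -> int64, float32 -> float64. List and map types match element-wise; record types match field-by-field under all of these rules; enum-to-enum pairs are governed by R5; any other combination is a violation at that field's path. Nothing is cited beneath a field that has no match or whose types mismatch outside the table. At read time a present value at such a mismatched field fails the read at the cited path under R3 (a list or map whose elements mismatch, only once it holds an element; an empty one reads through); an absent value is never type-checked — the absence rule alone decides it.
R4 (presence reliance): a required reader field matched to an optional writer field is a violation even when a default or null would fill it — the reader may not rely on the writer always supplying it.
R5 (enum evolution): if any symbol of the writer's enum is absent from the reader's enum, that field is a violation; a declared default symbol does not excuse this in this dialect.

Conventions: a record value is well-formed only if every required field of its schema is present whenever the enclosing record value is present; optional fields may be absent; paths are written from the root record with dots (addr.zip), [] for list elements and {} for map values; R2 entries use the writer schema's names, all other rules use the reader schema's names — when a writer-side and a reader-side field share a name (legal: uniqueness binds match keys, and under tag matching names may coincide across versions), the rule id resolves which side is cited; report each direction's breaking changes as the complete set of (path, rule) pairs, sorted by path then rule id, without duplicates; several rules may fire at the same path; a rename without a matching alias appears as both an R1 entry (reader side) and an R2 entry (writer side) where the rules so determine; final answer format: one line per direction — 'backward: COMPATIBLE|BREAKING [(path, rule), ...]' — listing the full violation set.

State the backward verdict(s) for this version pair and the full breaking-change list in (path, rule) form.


backward: BREAKING [(active, R2), (factor, R2), (tier, R5), (verified, R1)]

in Ticket below, arrows point writer -> reader
backward pass over Ticket, reader schema v2, writer schema v1:
  tier: paired with writer tier (Channel -> Channel; writer optional)
  tags: paired with writer tags (list<string> -> list<string>; writer required)
  latitude: paired with writer latitude (float64 -> float64; writer optional)
  verified: no writer-side match
  payload: paired with writer payload (bytes -> bytes; writer required)
  active (writer side), unknown to reader
  factor (writer side), unknown to reader
  rule R2 violated at active
  rule R2 violated at factor
  rule R5 violated at tier
  rule R1 violated at verified
  backward on Ticket therefore BREAKING (4)
the other Ticket changes do not affect what is asked:
  field payload in record Ticket: required changed to optional -> affects forward compatibility only, which is not asked


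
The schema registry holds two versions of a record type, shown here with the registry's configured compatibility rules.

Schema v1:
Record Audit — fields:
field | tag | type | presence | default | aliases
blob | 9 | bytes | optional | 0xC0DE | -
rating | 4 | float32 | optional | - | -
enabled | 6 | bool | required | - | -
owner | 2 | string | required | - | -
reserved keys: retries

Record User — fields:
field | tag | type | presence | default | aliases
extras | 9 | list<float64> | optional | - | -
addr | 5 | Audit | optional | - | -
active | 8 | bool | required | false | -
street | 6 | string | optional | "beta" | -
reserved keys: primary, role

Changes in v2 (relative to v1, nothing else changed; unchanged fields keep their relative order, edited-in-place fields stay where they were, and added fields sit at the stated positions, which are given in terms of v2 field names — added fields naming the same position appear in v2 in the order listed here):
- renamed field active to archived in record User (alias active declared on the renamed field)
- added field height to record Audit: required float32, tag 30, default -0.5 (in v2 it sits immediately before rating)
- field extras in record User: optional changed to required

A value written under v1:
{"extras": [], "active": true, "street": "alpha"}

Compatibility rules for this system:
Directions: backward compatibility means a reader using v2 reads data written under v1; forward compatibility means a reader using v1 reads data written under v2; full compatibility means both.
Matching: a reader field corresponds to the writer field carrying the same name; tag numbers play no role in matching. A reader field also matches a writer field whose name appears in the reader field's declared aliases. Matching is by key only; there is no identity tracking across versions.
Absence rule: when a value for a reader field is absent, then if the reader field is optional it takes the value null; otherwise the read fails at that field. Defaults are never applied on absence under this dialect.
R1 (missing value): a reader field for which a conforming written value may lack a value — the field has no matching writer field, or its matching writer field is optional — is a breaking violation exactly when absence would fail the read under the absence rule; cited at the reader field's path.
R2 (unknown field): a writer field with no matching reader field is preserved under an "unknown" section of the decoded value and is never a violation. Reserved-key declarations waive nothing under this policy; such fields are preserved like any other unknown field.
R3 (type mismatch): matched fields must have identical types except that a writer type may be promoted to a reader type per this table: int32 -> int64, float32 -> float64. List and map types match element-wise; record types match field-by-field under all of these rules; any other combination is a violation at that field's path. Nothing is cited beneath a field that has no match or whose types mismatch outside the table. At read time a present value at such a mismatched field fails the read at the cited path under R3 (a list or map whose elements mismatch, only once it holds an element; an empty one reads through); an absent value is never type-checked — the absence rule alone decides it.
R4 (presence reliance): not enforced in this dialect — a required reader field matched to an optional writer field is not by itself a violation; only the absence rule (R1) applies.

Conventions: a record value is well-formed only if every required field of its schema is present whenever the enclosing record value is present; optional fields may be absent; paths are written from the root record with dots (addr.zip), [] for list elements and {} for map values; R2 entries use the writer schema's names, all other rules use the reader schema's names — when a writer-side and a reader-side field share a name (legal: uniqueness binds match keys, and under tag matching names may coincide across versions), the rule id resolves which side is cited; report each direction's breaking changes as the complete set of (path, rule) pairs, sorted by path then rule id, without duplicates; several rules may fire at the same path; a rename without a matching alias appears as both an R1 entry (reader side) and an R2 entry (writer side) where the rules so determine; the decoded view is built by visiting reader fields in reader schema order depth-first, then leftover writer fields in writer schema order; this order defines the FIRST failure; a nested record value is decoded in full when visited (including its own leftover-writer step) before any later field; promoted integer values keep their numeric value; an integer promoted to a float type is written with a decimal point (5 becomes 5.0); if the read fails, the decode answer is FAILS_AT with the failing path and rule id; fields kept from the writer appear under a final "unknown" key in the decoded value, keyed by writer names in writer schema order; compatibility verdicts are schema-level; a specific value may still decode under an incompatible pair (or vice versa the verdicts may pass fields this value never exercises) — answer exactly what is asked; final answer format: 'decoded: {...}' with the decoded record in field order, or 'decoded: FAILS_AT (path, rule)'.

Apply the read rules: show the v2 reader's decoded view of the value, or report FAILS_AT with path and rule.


each type pair in User: writer, then reader
decoding the User value with the v2 reader:
  extras := []
  addr := null (absent, optional -> null)
  archived := true (from writer active)
  street := "alpha"
  => decoded: {"extras": [], "addr": null, "archived": true, "street": "alpha"}
checking off the User differences that do not matter here:
  added field height to record Audit: required float32, tag 30, default -0.5 (in v2 it sits immediately before rating) -> schema-level compatibility only; this User value's decode is unchanged
  field extras in record User: optional changed to required -> schema-level compatibility only; this User value's decode is unchanged

decoded: {"extras": [], "addr": null, "archived": true, "street": "alpha"}


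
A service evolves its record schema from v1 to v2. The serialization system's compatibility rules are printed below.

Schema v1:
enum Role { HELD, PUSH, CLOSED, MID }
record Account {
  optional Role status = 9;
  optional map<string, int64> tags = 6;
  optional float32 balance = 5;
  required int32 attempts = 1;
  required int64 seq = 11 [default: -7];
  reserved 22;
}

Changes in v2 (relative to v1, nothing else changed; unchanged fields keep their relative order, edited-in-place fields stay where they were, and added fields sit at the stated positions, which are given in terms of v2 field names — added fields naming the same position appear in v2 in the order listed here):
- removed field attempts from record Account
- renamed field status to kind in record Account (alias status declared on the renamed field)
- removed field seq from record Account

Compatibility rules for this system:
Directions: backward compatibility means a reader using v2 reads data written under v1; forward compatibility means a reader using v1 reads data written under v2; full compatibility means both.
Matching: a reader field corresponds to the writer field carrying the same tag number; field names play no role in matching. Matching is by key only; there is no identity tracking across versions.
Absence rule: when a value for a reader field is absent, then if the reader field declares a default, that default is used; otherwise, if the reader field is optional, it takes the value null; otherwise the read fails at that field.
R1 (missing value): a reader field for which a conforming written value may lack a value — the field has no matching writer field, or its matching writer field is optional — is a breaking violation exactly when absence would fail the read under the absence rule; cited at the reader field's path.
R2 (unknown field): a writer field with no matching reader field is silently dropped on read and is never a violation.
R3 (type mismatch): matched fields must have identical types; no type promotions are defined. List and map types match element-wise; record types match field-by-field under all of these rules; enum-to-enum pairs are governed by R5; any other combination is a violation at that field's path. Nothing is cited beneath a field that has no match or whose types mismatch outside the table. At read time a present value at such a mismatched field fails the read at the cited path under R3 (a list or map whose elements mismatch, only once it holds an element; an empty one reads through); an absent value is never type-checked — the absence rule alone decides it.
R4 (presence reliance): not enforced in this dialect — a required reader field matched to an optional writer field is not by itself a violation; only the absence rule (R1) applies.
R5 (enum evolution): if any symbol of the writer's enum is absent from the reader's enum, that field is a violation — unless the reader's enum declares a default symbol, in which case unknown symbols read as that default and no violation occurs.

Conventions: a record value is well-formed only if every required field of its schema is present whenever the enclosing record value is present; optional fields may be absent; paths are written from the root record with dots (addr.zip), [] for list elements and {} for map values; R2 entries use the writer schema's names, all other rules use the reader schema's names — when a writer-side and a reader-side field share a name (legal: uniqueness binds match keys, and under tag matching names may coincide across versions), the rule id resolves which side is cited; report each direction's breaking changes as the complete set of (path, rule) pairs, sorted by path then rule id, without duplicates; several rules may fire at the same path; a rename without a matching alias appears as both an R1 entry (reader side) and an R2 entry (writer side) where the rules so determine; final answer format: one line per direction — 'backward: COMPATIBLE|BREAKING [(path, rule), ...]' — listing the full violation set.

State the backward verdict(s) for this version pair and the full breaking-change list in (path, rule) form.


backward: COMPATIBLE []

each type pair in Account: writer, then reader
backward pass over Account, reader schema v2, writer schema v1:
  kind <- status (Role -> Role, writer optional)
  tags <- tags (map<string, int64> -> map<string, int64>, writer optional)
  balance <- balance (float32 -> float32, writer optional)
  writer attempts: unknown to reader
  writer seq: unknown to reader
  nothing fires on Account: backward is COMPATIBLE
ruling out the remaining Account differences:
  removed field attempts from record Account -> affects forward compatibility only, which is not asked
  renamed field status to kind in record Account (alias status declared on the renamed field) -> inert for the asked Account verdict: nothing fires
  removed field seq from record Account -> inert for the asked Account verdict: nothing fires
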